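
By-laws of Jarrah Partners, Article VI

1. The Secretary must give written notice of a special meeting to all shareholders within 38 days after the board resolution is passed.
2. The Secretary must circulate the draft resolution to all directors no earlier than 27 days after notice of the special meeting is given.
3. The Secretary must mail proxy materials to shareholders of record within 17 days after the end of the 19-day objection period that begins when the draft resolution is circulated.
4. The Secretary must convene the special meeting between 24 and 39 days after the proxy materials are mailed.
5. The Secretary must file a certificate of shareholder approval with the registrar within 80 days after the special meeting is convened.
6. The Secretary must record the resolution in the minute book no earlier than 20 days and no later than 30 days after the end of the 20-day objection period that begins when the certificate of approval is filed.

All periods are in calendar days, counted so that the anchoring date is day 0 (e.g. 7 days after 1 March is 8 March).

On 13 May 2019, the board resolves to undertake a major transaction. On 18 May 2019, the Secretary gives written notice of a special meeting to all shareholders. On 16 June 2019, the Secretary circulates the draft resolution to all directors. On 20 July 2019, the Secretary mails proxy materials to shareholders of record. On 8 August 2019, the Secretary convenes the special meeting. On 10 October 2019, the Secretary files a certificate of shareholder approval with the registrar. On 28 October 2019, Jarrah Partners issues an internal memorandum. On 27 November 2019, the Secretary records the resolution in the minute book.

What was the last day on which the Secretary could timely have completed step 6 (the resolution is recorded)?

The certificate of approval is filed on 10 October 2019; the 20-day objection period therefore ends 30 October 2019, and step 6 runs from that date. The window is 20–30 days after 30 October 2019; it closes on 29 November 2019.

29 November 2019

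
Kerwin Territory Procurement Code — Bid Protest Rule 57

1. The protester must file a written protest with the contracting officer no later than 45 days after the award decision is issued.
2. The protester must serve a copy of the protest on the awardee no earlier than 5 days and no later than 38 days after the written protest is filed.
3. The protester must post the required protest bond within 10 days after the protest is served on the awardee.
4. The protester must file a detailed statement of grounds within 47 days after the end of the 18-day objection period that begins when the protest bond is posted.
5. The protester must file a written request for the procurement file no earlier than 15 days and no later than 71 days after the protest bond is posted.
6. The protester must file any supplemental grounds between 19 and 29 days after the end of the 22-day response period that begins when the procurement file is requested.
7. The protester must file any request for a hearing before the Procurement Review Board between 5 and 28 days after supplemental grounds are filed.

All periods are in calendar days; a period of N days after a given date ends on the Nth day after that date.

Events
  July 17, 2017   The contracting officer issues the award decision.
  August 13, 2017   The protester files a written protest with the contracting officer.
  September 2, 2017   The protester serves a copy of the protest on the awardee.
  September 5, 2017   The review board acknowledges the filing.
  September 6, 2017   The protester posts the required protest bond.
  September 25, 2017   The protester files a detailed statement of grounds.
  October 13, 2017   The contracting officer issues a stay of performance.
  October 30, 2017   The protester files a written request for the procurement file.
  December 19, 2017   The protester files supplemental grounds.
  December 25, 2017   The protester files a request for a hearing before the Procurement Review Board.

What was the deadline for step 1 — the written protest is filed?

August 31, 2017

Step 1 runs from July 17, 2017, when the award decision is issued. 45 days after July 17, 2017 is August 31, 2017.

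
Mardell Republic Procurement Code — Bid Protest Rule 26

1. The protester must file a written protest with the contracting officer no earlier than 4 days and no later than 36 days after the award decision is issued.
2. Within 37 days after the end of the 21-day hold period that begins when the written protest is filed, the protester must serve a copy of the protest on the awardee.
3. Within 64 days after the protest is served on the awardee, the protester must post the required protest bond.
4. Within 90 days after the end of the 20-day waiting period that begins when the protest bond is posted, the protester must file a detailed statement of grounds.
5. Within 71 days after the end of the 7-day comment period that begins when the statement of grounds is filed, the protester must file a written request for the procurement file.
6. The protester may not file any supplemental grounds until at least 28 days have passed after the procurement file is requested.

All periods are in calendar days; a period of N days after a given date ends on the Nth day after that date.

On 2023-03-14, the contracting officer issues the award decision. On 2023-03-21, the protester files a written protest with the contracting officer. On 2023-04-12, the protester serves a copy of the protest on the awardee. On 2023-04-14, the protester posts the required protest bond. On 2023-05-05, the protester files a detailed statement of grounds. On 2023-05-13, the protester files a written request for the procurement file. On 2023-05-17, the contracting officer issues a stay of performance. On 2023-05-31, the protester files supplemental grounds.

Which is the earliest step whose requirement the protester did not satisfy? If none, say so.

Step 1 — 4 and 36 days from 2023-03-14 (when the award decision is issued) are 2023-03-18 and 2023-04-19 respectively; 2023-03-21 falls inside that range.
Step 2 — counting 37 days from 2023-04-11 (end of the 21-day hold period, which began when the written protest is filed on 2023-03-21) gives a deadline of 2023-05-18; done 2023-04-12 — timely.
Step 3 — counting 64 days from 2023-04-12 (when the protest is served on the awardee) gives a deadline of 2023-06-15; 2023-04-14 is within that limit.
Step 4 — counting 90 days from 2023-05-04 (end of the 20-day waiting period, which began when the protest bond is posted on 2023-04-14) gives a deadline of 2023-08-02; done 2023-05-05 — timely.
Step 5 — counting 71 days from 2023-05-12 (end of the 7-day comment period, which began when the statement of grounds is filed on 2023-05-05) gives a deadline of 2023-07-22; completed 2023-05-13, before the deadline.
Step 6 — must wait 28 days from 2023-05-13 (when the procurement file is requested), so not before 2023-06-10; 2023-05-31 is 10 days before the earliest permitted date.
The procedure was therefore not followed at step 6.

Step 6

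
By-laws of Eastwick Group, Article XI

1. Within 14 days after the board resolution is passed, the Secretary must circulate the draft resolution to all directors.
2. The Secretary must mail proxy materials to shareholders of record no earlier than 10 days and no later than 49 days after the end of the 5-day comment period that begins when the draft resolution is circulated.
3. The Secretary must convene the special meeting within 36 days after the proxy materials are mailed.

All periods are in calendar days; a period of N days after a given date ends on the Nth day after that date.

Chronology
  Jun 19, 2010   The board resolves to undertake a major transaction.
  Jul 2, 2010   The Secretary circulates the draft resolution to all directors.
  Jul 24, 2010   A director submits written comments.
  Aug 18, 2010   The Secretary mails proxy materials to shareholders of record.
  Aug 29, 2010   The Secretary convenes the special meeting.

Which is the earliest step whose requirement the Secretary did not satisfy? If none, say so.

(1) due by Jun 19, 2010 + 14 days = Jul 3, 2010; done Jul 2, 2010 — timely.
(2) the permitted window runs from Jul 7, 2010 + 10 = Jul 17, 2010 to Jul 7, 2010 + 49 = Aug 25, 2010; done Aug 18, 2010 — within the window.
(3) due by Aug 18, 2010 + 36 days = Sep 23, 2010; completed Aug 29, 2010, before the deadline.

None — every step was satisfied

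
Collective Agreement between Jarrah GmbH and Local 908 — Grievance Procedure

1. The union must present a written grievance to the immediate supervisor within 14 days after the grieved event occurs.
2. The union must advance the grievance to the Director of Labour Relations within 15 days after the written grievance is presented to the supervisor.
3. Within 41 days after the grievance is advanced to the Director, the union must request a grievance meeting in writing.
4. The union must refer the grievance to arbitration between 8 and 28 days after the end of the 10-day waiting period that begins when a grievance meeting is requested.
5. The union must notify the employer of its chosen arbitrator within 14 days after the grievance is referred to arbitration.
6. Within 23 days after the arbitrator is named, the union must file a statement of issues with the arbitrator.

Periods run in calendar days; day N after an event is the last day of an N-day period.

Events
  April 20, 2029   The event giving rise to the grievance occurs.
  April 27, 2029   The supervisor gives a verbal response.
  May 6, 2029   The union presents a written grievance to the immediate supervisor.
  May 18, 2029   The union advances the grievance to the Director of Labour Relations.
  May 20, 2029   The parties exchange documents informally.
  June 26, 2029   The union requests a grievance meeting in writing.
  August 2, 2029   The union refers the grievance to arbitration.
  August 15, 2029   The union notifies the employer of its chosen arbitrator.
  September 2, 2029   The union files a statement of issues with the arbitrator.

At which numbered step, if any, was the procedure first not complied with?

Step 1

(1) due by April 20, 2029 + 14 days = May 4, 2029; done May 6, 2029 — 2 days late.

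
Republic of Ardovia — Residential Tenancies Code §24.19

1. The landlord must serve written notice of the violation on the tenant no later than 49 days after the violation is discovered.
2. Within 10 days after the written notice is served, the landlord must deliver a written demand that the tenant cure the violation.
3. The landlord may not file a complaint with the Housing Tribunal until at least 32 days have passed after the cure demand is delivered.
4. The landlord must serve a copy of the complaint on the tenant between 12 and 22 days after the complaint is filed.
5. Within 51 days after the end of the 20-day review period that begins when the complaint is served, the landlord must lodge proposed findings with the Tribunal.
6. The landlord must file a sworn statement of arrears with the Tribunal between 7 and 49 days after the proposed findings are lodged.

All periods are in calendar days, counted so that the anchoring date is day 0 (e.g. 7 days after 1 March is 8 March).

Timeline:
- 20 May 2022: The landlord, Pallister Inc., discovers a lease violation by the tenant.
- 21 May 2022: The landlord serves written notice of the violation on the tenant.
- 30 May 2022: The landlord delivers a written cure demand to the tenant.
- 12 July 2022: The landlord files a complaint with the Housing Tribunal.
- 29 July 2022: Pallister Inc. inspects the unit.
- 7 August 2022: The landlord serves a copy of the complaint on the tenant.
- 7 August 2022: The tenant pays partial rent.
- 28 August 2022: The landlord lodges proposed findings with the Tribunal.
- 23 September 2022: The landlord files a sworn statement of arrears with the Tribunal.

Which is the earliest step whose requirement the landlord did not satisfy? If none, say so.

Step 1: 49 days after 20 May 2022 (when the violation is discovered) is 8 July 2022; completed 21 May 2022, before the deadline.
Step 2: 10 days after 21 May 2022 (when the written notice is served) is 31 May 2022; completed 30 May 2022, before the deadline.
Step 3: the earliest permitted date is 32 days after 30 May 2022 (when the cure demand is delivered), i.e. 1 July 2022; done 12 July 2022, after the minimum wait.
Step 4: the window is 12–22 days after 12 July 2022 (when the complaint is filed), so 24 July 2022 through 3 August 2022; 7 August 2022 is 4 days past the end of the window.

Step 4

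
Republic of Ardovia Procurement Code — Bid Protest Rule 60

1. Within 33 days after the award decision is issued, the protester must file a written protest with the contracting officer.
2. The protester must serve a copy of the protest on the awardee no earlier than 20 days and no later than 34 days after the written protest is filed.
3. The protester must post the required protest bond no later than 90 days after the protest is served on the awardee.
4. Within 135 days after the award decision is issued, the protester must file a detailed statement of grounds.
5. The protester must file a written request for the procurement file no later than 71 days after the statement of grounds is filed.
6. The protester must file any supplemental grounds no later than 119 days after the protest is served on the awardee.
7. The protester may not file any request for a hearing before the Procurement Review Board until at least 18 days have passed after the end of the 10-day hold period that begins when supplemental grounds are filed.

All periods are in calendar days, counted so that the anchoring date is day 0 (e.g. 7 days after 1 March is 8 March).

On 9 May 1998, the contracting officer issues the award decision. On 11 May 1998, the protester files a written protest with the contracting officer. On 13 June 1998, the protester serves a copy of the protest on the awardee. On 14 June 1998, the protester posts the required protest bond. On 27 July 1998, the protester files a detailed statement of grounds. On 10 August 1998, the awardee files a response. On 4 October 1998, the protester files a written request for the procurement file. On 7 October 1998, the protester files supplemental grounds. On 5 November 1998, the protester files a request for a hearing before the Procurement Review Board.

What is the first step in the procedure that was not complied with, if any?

(1) due by 9 May 1998 + 33 days = 11 June 1998; completed 11 May 1998, before the deadline.
(2) the permitted window runs from 11 May 1998 + 20 = 31 May 1998 to 11 May 1998 + 34 = 14 June 1998; done 13 June 1998, which is between those dates.
(3) due by 13 June 1998 + 90 days = 11 September 1998; completed 14 June 1998, before the deadline.
(4) due by 9 May 1998 + 135 days = 21 September 1998; completed 27 July 1998, before the deadline.
(5) due by 27 July 1998 + 71 days = 6 October 1998; completed 4 October 1998, before the deadline.
(6) due by 13 June 1998 + 119 days = 10 October 1998; done 7 October 1998 — timely.
(7) permitted from 17 October 1998 + 18 days = 4 November 1998 onward; done 5 November 1998 — permitted.

None — every step was satisfied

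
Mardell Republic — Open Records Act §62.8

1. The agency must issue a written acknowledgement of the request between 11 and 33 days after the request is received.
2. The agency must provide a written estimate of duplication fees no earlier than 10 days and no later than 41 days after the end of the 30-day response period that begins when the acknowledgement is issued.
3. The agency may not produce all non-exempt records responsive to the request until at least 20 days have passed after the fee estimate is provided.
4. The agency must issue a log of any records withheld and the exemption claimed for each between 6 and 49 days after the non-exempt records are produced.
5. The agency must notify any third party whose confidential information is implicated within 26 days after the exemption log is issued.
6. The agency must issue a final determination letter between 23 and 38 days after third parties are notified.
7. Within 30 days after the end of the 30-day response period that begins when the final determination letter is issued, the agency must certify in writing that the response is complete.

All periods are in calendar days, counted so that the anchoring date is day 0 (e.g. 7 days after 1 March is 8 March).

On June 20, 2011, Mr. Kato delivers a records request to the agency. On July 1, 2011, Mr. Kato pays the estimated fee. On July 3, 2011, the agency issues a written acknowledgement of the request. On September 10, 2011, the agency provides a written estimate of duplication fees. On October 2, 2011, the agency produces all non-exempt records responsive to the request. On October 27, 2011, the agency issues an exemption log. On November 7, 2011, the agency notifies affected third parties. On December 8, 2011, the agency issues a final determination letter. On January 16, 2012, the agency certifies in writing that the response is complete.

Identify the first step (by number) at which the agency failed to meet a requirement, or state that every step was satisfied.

None — every step was satisfied

Step 1: the window is 11–33 days after June 20, 2011 (when the request is received), so July 1, 2011 through July 23, 2011; done July 3, 2011 — within the window.
Step 2: the window is 10–41 days after August 2, 2011 (end of the 30-day response period, which began when the acknowledgement is issued on July 3, 2011), so August 12, 2011 through September 12, 2011; done September 10, 2011 — within the window.
Step 3: the earliest permitted date is 20 days after September 10, 2011 (when the fee estimate is provided), i.e. September 30, 2011; done October 2, 2011, after the minimum wait.
Step 4: the window is 6–49 days after October 2, 2011 (when the non-exempt records are produced), so October 8, 2011 through November 20, 2011; October 27, 2011 falls inside that range.
Step 5: 26 days after October 27, 2011 (when the exemption log is issued) is November 22, 2011; done November 7, 2011 — timely.
Step 6: the window is 23–38 days after November 7, 2011 (when third parties are notified), so November 30, 2011 through December 15, 2011; done December 8, 2011 — within the window.
Step 7: 30 days after January 7, 2012 (end of the 30-day response period, which began when the final determination letter is issued on December 8, 2011) is February 6, 2012; January 16, 2012 is within that limit.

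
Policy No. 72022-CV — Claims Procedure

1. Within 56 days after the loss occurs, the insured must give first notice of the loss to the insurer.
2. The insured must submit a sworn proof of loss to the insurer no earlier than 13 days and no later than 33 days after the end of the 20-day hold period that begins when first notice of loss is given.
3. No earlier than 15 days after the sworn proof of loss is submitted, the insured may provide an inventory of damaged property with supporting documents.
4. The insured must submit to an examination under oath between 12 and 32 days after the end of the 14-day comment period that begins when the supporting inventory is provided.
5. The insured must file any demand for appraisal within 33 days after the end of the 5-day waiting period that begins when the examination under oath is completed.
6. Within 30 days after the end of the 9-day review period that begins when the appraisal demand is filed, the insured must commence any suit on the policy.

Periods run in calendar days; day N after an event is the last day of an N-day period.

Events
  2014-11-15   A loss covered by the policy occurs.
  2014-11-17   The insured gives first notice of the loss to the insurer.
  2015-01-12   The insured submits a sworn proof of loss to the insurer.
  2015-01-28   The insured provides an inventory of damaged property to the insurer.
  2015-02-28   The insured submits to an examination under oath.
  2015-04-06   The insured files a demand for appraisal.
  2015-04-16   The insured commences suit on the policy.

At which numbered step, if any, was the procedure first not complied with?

Step 2

(1) due by 2014-11-15 + 56 days = 2015-01-10; done 2014-11-17 — timely.
(2) the permitted window runs from 2014-12-07 + 13 = 2014-12-20 to 2014-12-07 + 33 = 2015-01-09; done 2015-01-12 — 3 days after the window closed.
The analysis stops there.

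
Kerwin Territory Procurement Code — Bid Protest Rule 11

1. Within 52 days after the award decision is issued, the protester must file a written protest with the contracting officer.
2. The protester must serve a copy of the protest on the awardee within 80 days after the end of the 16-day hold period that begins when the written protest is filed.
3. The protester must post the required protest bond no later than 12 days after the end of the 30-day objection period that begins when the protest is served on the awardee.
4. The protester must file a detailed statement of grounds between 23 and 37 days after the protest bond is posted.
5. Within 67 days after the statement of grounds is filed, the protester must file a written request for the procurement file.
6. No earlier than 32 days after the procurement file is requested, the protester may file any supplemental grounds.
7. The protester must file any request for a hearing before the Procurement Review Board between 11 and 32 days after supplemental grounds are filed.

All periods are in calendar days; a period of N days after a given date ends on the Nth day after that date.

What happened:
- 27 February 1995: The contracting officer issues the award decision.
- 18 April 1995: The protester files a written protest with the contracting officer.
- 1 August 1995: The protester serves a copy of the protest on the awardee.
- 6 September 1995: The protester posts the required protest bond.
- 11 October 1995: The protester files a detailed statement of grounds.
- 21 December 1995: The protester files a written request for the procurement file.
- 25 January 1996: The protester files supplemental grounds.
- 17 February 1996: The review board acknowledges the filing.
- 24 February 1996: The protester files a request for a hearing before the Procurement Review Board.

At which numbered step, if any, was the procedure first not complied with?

Step 2

Step 1: 52 days after 27 February 1995 (when the award decision is issued) is 20 April 1995; completed 18 April 1995, before the deadline.
Step 2: 80 days after 4 May 1995 (end of the 16-day hold period, which began when the written protest is filed on 18 April 1995) is 23 July 1995; not done until 1 August 1995, 9 days after the deadline.
No need to go further; step 2 was not satisfied.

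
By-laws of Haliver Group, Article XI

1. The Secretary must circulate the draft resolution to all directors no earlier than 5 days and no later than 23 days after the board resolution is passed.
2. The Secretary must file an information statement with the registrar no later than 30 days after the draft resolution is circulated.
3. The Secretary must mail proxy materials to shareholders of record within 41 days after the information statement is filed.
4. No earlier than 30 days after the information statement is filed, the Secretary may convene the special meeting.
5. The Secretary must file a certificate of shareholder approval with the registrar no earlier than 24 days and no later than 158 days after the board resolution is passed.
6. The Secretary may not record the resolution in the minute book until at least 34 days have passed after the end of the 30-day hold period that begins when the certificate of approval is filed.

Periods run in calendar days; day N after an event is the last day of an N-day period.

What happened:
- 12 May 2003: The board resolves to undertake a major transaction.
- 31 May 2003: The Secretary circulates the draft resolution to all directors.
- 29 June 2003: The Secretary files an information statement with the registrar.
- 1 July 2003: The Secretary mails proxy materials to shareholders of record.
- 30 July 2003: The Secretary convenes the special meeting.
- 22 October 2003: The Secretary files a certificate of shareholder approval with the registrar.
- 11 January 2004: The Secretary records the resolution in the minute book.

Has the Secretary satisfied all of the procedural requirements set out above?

No

(1) the permitted window runs from 12 May 2003 + 5 = 17 May 2003 to 12 May 2003 + 23 = 4 June 2003; 31 May 2003 falls inside that range.
(2) due by 31 May 2003 + 30 days = 30 June 2003; completed 29 June 2003, before the deadline.
(3) due by 29 June 2003 + 41 days = 9 August 2003; 1 July 2003 is within that limit.
(4) permitted from 29 June 2003 + 30 days = 29 July 2003 onward; done 30 July 2003, after the minimum wait.
(5) the permitted window runs from 12 May 2003 + 24 = 5 June 2003 to 12 May 2003 + 158 = 17 October 2003; done 22 October 2003 — 5 days after the window closed.
That is the first point of non-compliance.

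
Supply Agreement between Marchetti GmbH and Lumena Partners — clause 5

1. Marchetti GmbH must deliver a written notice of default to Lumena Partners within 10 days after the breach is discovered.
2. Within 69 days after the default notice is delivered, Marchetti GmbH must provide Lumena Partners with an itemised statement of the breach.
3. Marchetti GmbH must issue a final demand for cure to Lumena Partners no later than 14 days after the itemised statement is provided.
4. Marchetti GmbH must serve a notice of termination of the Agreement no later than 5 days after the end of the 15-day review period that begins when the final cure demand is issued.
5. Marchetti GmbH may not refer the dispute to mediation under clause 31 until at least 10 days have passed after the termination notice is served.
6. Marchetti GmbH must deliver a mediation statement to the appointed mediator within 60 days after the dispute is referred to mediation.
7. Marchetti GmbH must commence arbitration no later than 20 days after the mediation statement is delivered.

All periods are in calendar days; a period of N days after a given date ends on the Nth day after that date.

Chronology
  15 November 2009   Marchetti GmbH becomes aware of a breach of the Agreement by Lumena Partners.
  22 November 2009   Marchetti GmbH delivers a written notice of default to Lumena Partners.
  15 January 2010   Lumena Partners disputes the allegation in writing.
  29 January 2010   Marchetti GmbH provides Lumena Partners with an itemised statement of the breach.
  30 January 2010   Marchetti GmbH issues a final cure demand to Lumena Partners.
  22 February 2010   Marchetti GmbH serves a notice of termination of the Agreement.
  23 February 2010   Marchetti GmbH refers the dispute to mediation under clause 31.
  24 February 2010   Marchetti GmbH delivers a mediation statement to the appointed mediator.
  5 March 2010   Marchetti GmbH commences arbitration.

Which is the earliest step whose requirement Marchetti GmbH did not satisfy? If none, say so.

Step 4

Step 1 — counting 10 days from 15 November 2009 (when the breach is discovered) gives a deadline of 25 November 2009; done 22 November 2009 — timely.
Step 2 — counting 69 days from 22 November 2009 (when the default notice is delivered) gives a deadline of 30 January 2010; done 29 January 2010 — timely.
Step 3 — counting 14 days from 29 January 2010 (when the itemised statement is provided) gives a deadline of 12 February 2010; completed 30 January 2010, before the deadline.
Step 4 — counting 5 days from 14 February 2010 (end of the 15-day review period, which began when the final cure demand is issued on 30 January 2010) gives a deadline of 19 February 2010; 22 February 2010 misses that deadline by 3 days.
The procedure was therefore not followed at step 4.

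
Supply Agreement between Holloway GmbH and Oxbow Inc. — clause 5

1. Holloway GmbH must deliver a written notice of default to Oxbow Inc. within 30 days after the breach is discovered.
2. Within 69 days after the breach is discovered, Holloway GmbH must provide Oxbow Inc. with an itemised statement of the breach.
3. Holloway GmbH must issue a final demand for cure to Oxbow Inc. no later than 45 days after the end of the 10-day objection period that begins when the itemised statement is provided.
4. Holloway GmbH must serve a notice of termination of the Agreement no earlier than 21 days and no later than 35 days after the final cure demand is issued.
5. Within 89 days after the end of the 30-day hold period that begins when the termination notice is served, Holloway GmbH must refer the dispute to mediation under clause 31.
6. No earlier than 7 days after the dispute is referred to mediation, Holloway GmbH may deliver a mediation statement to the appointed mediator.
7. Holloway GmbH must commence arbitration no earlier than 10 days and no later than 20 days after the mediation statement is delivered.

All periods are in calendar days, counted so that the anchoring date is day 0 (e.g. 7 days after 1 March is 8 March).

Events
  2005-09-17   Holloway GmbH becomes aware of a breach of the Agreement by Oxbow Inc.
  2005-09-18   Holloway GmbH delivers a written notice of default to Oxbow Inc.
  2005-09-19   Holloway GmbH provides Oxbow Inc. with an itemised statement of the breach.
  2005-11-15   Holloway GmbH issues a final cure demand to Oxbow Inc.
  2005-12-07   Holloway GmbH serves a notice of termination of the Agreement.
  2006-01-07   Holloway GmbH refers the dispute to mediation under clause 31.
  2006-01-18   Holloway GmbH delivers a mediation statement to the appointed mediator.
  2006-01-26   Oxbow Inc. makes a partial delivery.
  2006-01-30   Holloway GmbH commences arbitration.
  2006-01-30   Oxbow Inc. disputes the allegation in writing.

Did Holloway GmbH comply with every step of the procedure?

No

Step 1: 30 days after 2005-09-17 (when the breach is discovered) is 2005-10-17; 2005-09-18 is within that limit.
Step 2: 69 days after 2005-09-17 (when the breach is discovered) is 2005-11-25; done 2005-09-19 — timely.
Step 3: 45 days after 2005-09-29 (end of the 10-day objection period, which began when the itemised statement is provided on 2005-09-19) is 2005-11-13; not done until 2005-11-15, 2 days after the deadline.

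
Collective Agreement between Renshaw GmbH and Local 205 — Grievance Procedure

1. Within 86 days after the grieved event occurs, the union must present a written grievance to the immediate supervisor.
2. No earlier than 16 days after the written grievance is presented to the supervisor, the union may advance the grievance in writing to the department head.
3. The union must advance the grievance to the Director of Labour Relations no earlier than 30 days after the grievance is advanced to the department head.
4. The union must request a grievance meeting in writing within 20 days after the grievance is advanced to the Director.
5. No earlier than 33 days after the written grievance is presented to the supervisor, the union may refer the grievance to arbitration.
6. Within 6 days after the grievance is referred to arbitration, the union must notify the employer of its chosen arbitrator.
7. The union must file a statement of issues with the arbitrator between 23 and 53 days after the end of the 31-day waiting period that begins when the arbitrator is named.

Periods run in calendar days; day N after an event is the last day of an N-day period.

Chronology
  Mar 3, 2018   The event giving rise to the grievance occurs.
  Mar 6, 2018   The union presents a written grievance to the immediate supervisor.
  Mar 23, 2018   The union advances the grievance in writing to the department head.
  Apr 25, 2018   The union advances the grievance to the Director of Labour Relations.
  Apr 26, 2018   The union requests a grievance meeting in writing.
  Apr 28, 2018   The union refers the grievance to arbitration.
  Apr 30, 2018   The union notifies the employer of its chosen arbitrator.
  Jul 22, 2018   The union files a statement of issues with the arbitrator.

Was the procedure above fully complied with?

(1) due by Mar 3, 2018 + 86 days = May 28, 2018; Mar 6, 2018 is within that limit.
(2) permitted from Mar 6, 2018 + 16 days = Mar 22, 2018 onward; done Mar 23, 2018, after the minimum wait.
(3) permitted from Mar 23, 2018 + 30 days = Apr 22, 2018 onward; done Apr 25, 2018 — permitted.
(4) due by Apr 25, 2018 + 20 days = May 15, 2018; done Apr 26, 2018 — timely.
(5) permitted from Mar 6, 2018 + 33 days = Apr 8, 2018 onward; done Apr 28, 2018, after the minimum wait.
(6) due by Apr 28, 2018 + 6 days = May 4, 2018; completed Apr 30, 2018, before the deadline.
(7) the permitted window runs from May 31, 2018 + 23 = Jun 23, 2018 to May 31, 2018 + 53 = Jul 23, 2018; done Jul 22, 2018 — within the window.

Yes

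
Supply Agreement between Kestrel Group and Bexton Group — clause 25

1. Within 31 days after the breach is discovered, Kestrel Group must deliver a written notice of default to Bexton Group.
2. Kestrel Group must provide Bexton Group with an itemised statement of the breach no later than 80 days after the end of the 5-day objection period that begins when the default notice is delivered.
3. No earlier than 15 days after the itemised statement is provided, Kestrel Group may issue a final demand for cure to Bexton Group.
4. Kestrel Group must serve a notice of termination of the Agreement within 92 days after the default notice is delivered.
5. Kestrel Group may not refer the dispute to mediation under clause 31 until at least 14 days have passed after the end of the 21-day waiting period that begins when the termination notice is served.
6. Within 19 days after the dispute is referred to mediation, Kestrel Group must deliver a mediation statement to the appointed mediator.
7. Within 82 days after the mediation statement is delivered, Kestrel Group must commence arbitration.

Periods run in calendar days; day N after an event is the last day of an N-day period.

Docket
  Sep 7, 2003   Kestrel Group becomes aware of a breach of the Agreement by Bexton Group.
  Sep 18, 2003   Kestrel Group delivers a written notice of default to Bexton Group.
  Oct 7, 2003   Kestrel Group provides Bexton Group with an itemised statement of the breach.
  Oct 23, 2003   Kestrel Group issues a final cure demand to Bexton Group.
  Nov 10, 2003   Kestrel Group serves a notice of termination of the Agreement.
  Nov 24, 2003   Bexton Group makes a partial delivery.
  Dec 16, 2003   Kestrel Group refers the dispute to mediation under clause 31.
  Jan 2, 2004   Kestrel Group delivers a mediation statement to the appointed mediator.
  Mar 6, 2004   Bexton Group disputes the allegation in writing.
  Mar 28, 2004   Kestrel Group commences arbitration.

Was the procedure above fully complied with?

Step 1 — counting 31 days from Sep 7, 2003 (when the breach is discovered) gives a deadline of Oct 8, 2003; Sep 18, 2003 is within that limit.
Step 2 — counting 80 days from Sep 23, 2003 (end of the 5-day objection period, which began when the default notice is delivered on Sep 18, 2003) gives a deadline of Dec 12, 2003; Oct 7, 2003 is within that limit.
Step 3 — must wait 15 days from Oct 7, 2003 (when the itemised statement is provided), so not before Oct 22, 2003; Oct 23, 2003 is on or after that date.
Step 4 — counting 92 days from Sep 18, 2003 (when the default notice is delivered) gives a deadline of Dec 19, 2003; completed Nov 10, 2003, before the deadline.
Step 5 — must wait 14 days from Dec 1, 2003 (end of the 21-day waiting period, which began when the termination notice is served on Nov 10, 2003), so not before Dec 15, 2003; done Dec 16, 2003, after the minimum wait.
Step 6 — counting 19 days from Dec 16, 2003 (when the dispute is referred to mediation) gives a deadline of Jan 4, 2004; completed Jan 2, 2004, before the deadline.
Step 7 — counting 82 days from Jan 2, 2004 (when the mediation statement is delivered) gives a deadline of Mar 24, 2004; not done until Mar 28, 2004, 4 days after the deadline.
No need to go further; step 7 was not satisfied.

No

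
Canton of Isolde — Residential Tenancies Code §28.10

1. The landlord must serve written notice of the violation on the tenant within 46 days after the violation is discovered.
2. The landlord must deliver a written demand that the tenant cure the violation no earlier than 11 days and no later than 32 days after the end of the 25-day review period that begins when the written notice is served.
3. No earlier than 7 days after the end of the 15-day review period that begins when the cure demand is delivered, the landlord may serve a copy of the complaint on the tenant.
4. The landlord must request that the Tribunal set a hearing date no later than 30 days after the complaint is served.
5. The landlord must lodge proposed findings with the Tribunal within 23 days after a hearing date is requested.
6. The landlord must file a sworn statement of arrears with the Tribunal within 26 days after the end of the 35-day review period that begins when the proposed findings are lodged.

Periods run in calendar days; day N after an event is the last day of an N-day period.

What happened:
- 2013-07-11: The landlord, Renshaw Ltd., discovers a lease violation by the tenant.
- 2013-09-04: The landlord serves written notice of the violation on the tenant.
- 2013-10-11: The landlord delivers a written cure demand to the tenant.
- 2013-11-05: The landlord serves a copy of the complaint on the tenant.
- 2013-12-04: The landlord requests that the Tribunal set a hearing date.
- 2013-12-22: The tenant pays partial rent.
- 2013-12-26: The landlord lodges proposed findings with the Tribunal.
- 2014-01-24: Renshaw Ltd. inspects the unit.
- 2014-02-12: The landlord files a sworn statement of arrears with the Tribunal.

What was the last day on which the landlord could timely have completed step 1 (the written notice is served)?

Step 1 runs from 2013-07-11, when the violation is discovered. 46 days after 2013-07-11 is 2013-08-26.

2013-08-26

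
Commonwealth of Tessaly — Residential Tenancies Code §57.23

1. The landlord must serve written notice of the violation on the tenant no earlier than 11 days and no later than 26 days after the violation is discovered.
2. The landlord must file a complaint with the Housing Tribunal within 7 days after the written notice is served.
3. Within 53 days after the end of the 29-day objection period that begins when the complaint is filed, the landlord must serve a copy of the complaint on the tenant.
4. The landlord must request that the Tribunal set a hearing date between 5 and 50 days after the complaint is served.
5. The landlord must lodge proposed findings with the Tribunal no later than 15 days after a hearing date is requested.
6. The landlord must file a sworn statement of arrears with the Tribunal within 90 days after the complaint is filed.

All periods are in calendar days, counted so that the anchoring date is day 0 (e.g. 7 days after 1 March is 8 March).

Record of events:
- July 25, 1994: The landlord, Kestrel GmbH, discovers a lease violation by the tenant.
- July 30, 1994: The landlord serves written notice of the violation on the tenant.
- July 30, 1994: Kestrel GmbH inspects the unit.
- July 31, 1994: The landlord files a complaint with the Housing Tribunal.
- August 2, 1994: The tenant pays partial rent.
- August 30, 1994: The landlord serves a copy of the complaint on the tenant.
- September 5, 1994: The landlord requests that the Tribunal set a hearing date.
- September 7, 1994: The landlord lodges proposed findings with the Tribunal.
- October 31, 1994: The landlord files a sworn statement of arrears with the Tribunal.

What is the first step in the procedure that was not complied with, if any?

Step 1: the window is 11–26 days after July 25, 1994 (when the violation is discovered), so August 5, 1994 through August 20, 1994; done July 30, 1994 — 6 days before the window opened.
No need to go further; step 1 was not satisfied.

Step 1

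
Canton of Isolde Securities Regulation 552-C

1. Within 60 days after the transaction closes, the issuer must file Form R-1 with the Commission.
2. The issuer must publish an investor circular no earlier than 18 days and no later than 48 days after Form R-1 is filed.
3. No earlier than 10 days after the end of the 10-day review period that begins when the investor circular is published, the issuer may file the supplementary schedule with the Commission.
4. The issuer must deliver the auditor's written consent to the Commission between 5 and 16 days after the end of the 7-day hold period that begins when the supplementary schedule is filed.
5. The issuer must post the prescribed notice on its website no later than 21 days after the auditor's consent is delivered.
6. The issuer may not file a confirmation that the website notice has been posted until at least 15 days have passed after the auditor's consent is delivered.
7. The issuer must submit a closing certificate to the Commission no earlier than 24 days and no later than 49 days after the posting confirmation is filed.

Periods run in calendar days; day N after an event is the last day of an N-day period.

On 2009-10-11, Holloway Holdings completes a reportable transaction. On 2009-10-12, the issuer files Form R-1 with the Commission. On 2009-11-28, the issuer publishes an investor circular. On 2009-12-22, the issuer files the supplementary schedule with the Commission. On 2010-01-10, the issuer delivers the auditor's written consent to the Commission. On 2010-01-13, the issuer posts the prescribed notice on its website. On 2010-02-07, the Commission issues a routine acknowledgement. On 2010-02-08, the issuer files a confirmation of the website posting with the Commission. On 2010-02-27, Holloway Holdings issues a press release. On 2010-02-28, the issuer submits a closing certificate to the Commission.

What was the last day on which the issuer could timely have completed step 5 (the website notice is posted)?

2010-01-31

Step 5 runs from 2010-01-10, when the auditor's consent is delivered. 21 days after 2010-01-10 is 2010-01-31.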